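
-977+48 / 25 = -24377 / 25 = -975.08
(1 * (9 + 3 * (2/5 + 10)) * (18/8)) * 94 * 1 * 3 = 255069/10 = 25506.90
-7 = -7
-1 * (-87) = 87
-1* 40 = -40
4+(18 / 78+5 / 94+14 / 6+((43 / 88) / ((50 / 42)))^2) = 60201424697 / 8871720000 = 6.79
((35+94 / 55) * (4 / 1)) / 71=2.07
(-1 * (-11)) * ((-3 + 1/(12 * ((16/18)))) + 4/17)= -15983/544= -29.38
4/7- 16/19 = -36/133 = -0.27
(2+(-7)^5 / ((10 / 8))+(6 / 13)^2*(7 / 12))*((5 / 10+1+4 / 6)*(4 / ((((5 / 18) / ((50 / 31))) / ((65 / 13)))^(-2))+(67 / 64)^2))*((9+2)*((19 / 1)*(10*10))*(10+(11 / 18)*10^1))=-582022753824106199 / 53913600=-10795471899.93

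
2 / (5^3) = 2 / 125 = 0.02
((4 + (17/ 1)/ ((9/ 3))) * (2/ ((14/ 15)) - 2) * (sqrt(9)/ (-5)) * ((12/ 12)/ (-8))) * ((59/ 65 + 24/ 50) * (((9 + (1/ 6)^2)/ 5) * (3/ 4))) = 13079/ 67200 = 0.19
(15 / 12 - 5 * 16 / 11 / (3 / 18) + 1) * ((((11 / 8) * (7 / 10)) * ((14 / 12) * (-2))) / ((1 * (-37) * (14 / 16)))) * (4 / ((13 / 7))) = -29743 / 4810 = -6.18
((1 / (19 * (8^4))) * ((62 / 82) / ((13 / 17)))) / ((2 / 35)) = 18445 / 82960384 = 0.00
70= 70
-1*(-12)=12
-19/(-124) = 19/124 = 0.15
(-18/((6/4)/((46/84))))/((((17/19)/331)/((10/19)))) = -152260/119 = -1279.50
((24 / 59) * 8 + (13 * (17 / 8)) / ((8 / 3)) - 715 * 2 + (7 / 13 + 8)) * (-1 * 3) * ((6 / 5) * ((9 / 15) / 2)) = 1865927853 / 1227200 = 1520.48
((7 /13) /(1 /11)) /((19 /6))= 462 /247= 1.87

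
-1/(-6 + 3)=1/3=0.33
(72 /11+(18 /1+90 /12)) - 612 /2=-6027 /22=-273.95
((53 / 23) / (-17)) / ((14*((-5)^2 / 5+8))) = -53 / 71162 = -0.00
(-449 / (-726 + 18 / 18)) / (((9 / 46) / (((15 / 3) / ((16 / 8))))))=10327 / 1305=7.91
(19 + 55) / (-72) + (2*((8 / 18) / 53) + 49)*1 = 30521 / 636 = 47.99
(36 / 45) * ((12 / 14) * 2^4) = 384 / 35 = 10.97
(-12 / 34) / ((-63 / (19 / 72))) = 19 / 12852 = 0.00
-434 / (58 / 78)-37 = -17999 / 29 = -620.66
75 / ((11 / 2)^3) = 600 / 1331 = 0.45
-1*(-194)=194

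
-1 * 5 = -5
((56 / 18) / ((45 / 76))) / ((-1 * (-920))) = 266 / 46575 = 0.01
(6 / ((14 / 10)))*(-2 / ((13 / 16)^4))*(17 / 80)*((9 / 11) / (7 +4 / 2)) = -835584 / 2199197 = -0.38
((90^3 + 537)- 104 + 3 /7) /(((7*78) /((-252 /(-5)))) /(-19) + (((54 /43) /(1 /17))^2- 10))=1076280482724 /656897437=1638.43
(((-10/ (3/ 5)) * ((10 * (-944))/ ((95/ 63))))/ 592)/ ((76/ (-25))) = -774375/ 13357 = -57.98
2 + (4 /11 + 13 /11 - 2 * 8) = -137 /11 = -12.45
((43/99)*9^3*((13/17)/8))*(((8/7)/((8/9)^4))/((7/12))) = 94.98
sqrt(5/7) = sqrt(35)/7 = 0.85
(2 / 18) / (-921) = -1 / 8289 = -0.00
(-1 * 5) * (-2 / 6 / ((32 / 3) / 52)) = 65 / 8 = 8.12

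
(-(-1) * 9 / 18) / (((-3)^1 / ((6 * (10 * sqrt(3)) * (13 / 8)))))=-28.15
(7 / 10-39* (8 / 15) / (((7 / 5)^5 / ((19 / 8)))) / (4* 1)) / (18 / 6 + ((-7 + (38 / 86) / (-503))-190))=11605623933 / 1410458566300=0.01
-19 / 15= -1.27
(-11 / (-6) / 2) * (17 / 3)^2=3179 / 108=29.44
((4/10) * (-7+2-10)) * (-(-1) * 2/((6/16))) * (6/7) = -192/7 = -27.43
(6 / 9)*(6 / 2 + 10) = 8.67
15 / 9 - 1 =2 / 3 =0.67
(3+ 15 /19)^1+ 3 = 129 /19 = 6.79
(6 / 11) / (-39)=-2 / 143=-0.01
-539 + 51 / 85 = -538.40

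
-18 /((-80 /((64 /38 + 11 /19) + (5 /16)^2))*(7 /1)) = 103347 /1361920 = 0.08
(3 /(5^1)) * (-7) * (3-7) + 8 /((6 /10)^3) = 53.84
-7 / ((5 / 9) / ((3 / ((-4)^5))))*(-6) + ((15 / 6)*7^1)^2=783433 / 2560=306.03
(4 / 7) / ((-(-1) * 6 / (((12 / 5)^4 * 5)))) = 13824 / 875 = 15.80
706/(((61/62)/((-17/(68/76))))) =-831668/61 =-13633.90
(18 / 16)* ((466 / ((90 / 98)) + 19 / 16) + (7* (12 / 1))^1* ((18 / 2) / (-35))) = 350647 / 640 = 547.89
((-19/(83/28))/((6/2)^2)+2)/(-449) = -962/335403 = -0.00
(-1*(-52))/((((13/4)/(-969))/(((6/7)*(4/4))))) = -93024/7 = -13289.14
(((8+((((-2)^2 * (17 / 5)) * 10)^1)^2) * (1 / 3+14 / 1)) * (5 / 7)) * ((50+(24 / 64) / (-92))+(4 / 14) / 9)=128174084165 / 13524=9477527.67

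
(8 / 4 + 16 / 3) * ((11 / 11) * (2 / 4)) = 11 / 3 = 3.67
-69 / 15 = -23 / 5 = -4.60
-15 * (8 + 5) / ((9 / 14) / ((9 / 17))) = -2730 / 17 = -160.59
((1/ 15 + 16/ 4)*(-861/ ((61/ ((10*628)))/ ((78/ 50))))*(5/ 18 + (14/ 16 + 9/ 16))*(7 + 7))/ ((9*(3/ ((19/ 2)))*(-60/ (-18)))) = -19243031717/ 13500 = -1425409.76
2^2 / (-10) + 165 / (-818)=-2461 / 4090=-0.60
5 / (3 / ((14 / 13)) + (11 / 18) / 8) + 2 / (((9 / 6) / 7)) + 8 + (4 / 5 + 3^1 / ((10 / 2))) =177257 / 8655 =20.48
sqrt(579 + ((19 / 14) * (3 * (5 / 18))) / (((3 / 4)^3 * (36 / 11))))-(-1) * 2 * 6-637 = -625 + sqrt(20711719) / 189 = -600.92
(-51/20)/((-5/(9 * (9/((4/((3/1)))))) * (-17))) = -729/400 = -1.82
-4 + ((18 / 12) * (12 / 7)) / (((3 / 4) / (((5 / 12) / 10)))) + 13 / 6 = -71 / 42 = -1.69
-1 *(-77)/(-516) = -77/516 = -0.15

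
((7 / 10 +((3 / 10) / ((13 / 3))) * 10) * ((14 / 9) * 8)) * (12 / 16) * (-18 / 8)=-3801 / 130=-29.24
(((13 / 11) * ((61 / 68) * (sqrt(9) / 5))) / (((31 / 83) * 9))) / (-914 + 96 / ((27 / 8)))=-197457 / 924041800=-0.00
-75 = -75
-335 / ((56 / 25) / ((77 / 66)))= -8375 / 48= -174.48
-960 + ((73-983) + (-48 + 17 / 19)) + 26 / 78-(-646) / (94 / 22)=-4729990 / 2679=-1765.58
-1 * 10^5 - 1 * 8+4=-100004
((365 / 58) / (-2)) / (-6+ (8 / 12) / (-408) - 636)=11169 / 2278849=0.00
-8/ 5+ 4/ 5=-4/ 5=-0.80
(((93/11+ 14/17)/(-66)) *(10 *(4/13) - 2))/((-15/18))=0.18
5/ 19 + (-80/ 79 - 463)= -696088/ 1501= -463.75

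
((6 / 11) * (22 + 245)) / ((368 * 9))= 89 / 2024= 0.04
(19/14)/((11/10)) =95/77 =1.23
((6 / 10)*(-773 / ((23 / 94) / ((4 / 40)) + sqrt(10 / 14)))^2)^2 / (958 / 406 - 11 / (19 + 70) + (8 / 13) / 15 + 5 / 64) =1284321957382804455284047046525618352 / 293292543519395240485623625 - 194051904170683267278639931652062272*sqrt(35) / 293292543519395240485623625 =464708064.55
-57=-57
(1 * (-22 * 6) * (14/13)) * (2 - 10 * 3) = 51744/13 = 3980.31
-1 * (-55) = 55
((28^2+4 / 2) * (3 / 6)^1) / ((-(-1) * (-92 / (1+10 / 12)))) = -1441 / 184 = -7.83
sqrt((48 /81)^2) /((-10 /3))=-8 /45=-0.18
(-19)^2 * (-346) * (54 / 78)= -1124154 / 13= -86473.38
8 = 8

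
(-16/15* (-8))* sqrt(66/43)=128* sqrt(2838)/645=10.57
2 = 2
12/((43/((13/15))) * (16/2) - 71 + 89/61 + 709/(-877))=8345532/227119241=0.04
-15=-15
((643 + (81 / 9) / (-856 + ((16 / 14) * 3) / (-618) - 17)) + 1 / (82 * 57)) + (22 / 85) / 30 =803970082449931 / 1250345128650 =643.00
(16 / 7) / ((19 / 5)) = 80 / 133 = 0.60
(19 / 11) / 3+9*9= 2692 / 33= 81.58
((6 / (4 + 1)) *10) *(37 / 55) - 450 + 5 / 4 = -96949 / 220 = -440.68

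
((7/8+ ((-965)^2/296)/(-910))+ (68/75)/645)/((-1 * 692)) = 6725637829/1803392136000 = 0.00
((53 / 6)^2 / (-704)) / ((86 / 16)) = -2809 / 136224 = -0.02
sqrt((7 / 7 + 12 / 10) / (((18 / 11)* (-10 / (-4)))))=0.73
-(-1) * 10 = 10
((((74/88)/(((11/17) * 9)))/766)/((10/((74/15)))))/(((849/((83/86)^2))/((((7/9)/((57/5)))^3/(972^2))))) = 274962000355/8017281143586767094368426496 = 0.00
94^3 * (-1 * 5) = -4152920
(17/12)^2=2.01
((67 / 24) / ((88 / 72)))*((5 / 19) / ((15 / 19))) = 67 / 88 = 0.76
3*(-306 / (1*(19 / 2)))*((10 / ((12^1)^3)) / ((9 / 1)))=-85 / 1368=-0.06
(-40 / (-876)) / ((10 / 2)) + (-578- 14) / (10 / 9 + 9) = -1166650 / 19929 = -58.54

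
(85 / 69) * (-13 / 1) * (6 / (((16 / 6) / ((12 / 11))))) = -9945 / 253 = -39.31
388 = 388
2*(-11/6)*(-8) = 88/3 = 29.33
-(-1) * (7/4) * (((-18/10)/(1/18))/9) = -63/10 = -6.30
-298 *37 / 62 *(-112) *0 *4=0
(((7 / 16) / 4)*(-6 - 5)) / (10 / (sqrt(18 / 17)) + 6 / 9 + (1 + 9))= -77 / 116 + 385*sqrt(34) / 3712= -0.06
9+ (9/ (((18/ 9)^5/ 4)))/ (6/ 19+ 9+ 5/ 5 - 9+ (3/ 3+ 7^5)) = 7665105/ 851672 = 9.00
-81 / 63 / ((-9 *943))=1 / 6601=0.00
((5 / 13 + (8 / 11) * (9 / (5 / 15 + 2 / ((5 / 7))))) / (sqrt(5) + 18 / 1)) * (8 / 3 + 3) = 1695750 / 2143999 - 282625 * sqrt(5) / 6431997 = 0.69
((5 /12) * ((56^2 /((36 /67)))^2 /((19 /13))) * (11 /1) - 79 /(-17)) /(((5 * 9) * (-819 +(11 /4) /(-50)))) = -335379654384920 /115716254211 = -2898.29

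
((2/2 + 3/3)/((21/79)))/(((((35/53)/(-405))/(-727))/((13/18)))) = 118714011/49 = 2422734.92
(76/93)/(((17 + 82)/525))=13300/3069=4.33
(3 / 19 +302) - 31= 5152 / 19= 271.16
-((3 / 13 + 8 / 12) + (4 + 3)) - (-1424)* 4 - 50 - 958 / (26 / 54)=142288 / 39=3648.41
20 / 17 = 1.18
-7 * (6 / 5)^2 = -252 / 25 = -10.08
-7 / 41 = -0.17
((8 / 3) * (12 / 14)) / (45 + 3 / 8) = 128 / 2541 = 0.05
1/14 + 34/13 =489/182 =2.69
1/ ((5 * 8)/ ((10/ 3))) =1/ 12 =0.08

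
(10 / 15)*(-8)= -5.33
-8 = -8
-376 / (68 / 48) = -4512 / 17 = -265.41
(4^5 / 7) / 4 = 256 / 7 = 36.57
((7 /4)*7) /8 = 49 /32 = 1.53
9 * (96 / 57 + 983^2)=165235707 / 19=8696616.16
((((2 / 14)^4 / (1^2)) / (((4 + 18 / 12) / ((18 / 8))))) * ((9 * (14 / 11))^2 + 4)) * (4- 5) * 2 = -0.05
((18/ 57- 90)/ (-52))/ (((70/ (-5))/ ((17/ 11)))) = -3621/ 19019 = -0.19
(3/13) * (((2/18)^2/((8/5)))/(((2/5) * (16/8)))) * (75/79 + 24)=1825/32864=0.06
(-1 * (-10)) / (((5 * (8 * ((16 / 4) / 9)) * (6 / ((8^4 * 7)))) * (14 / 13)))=2496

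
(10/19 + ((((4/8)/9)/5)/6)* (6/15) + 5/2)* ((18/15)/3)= 77644/64125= 1.21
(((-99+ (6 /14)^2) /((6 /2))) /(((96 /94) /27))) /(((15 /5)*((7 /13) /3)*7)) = -4437693 /19208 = -231.03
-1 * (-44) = 44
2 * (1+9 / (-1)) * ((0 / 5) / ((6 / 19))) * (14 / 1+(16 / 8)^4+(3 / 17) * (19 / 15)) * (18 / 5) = 0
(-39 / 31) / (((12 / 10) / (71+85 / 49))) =-115830 / 1519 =-76.25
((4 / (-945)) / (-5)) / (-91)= -4 / 429975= -0.00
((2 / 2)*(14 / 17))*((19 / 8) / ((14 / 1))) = 0.14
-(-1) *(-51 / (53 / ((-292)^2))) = -4348464 / 53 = -82046.49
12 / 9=4 / 3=1.33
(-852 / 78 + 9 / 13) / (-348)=133 / 4524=0.03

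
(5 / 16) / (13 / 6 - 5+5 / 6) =-5 / 32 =-0.16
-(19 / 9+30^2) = -8119 / 9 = -902.11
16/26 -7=-83/13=-6.38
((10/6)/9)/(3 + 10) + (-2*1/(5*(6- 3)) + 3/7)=3802/12285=0.31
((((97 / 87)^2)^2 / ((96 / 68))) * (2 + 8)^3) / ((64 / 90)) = 940623610625 / 611090784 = 1539.25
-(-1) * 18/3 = 6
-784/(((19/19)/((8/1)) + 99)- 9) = -896/103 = -8.70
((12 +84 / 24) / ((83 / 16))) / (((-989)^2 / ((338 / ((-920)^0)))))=83824 / 81184043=0.00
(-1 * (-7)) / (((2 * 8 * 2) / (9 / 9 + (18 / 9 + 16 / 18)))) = 245 / 288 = 0.85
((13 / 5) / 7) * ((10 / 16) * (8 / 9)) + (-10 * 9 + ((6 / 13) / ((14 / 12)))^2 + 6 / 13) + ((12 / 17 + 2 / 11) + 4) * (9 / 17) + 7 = -18856601860 / 236927691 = -79.59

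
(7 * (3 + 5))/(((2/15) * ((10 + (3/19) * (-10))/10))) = 1995/4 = 498.75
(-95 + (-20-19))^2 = 17956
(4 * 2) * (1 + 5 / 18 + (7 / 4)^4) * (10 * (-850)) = -52175125 / 72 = -724654.51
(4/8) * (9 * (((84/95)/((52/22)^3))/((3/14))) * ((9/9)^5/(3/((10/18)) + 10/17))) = 9978507/42494374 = 0.23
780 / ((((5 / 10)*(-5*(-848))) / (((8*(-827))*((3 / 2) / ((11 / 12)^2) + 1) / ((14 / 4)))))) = -86954088 / 44891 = -1937.00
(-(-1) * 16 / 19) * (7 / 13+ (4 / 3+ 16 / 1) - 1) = 10528 / 741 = 14.21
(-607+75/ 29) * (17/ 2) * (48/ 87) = -2383808/ 841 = -2834.49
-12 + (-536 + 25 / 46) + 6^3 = -15247 / 46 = -331.46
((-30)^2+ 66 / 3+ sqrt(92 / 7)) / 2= sqrt(161) / 7+ 461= 462.81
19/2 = 9.50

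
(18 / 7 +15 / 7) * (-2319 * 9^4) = -502093647 / 7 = -71727663.86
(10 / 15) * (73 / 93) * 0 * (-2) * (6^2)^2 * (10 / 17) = 0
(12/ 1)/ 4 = 3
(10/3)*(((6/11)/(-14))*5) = -0.65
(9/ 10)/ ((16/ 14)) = 63/ 80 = 0.79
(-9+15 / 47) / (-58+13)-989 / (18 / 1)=-231599 / 4230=-54.75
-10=-10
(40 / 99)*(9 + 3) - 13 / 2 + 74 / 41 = 415 / 2706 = 0.15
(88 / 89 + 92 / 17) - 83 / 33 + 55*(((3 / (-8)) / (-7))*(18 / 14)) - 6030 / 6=-19519839019 / 19572168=-997.33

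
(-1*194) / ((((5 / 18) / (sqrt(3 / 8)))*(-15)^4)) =-97*sqrt(6) / 28125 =-0.01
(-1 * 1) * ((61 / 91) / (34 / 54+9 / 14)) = -3294 / 6253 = -0.53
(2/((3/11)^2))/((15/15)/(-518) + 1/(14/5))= 31339/414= 75.70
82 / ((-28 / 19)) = -779 / 14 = -55.64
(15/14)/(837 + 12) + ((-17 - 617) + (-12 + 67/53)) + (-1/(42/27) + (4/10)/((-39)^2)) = -515315456984/798471765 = -645.38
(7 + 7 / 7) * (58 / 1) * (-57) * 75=-1983600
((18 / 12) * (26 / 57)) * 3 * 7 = 273 / 19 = 14.37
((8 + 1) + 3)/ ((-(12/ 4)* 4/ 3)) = -3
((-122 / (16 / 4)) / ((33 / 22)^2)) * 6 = -244 / 3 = -81.33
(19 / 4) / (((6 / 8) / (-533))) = -10127 / 3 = -3375.67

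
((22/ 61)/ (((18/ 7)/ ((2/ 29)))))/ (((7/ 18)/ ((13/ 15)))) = 572/ 26535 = 0.02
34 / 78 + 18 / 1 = 719 / 39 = 18.44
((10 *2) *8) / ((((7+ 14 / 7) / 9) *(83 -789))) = -0.23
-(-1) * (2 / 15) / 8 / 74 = 1 / 4440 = 0.00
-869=-869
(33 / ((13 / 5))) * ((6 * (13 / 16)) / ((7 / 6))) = 1485 / 28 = 53.04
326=326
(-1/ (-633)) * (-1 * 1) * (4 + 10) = -14/ 633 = -0.02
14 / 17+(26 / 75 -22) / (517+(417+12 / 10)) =34084 / 42585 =0.80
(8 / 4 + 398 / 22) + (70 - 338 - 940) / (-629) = 152297 / 6919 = 22.01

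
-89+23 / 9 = -778 / 9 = -86.44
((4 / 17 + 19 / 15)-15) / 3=-3442 / 765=-4.50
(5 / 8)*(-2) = -5 / 4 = -1.25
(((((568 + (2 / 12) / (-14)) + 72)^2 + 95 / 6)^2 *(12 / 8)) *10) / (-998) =-41764598149437618005 / 16562520576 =-2521632982.00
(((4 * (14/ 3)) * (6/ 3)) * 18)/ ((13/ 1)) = 672/ 13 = 51.69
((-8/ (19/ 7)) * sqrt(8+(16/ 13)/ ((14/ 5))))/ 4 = -32 * sqrt(273)/ 247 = -2.14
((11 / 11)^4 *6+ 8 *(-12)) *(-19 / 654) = 285 / 109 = 2.61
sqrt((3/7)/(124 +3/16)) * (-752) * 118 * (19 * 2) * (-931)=1793886976 * sqrt(41727)/1987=184419054.30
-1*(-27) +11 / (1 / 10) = 137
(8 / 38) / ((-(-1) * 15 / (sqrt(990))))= 4 * sqrt(110) / 95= 0.44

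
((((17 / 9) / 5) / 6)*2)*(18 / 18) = 17 / 135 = 0.13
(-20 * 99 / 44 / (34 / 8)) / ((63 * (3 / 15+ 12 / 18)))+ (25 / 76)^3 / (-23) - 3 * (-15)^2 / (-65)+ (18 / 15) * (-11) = -235135879471 / 78096025280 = -3.01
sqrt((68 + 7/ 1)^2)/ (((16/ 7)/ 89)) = 46725/ 16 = 2920.31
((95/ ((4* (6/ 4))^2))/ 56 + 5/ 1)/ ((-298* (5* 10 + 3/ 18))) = -10175/ 30138528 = -0.00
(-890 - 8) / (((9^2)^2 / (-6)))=1796 / 2187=0.82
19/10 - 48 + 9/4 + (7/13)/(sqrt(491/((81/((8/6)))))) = -877/20 + 63 *sqrt(1473)/12766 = -43.66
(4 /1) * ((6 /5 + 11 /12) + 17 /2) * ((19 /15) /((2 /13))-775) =-14652911 /450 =-32562.02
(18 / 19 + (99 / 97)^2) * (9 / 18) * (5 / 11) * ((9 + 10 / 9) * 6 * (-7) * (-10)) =3775084950 / 1966481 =1919.72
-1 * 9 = -9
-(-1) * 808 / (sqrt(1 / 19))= 808 * sqrt(19)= 3521.99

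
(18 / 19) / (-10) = -9 / 95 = -0.09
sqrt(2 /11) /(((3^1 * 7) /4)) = 4 * sqrt(22) /231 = 0.08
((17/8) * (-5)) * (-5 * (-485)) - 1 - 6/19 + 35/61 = -238905755/9272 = -25766.37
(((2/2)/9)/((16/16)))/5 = 1/45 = 0.02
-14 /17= -0.82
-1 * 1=-1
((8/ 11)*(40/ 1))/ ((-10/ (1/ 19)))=-32/ 209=-0.15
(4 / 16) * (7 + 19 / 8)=2.34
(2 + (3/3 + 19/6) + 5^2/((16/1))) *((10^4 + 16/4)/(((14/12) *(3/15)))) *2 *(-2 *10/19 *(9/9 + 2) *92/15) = -243897520/19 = -12836711.58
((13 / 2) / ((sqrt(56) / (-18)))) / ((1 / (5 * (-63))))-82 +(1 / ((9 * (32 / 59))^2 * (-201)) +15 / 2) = -1242048409 / 16671744 +5265 * sqrt(14) / 4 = 4850.46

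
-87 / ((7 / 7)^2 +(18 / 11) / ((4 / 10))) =-957 / 56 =-17.09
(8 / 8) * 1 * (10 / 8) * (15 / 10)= 15 / 8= 1.88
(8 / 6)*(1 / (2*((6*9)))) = 1 / 81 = 0.01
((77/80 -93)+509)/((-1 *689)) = -0.61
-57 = -57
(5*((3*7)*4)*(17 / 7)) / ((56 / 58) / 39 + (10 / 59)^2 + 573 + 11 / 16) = 1.78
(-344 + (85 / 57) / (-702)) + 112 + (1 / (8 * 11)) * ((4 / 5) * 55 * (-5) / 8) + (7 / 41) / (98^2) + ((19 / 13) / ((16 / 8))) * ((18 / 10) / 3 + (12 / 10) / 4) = -5214290257457 / 22508675280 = -231.66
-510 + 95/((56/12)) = -6855/14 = -489.64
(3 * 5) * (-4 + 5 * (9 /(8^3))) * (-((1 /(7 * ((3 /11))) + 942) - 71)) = 91647265 /1792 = 51142.45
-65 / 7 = -9.29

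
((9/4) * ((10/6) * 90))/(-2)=-675/4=-168.75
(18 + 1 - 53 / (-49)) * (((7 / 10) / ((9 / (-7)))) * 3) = -164 / 5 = -32.80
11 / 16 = 0.69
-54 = -54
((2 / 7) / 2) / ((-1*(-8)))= 1 / 56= 0.02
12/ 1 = 12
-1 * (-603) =603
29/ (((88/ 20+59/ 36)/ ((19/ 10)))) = 9918/ 1087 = 9.12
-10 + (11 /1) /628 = -6269 /628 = -9.98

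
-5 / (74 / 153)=-765 / 74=-10.34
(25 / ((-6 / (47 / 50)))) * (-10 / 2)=19.58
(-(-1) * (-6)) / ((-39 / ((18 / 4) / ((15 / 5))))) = 3 / 13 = 0.23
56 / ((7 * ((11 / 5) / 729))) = 2650.91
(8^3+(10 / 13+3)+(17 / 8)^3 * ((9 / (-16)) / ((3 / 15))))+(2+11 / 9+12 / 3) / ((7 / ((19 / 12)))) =9870945835 / 20127744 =490.41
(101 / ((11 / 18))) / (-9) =-202 / 11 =-18.36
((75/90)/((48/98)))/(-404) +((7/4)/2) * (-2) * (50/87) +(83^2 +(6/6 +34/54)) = 34870514717/5061312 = 6889.62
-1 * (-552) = 552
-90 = -90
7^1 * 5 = 35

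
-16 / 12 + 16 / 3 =4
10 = 10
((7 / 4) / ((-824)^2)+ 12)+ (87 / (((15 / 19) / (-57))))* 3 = -18832.20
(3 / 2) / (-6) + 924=3695 / 4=923.75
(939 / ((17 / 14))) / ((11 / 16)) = 210336 / 187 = 1124.79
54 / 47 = 1.15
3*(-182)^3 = -18085704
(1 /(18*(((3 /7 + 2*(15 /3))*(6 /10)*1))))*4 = 70 /1971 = 0.04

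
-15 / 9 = -1.67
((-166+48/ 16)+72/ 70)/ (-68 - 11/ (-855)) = 969399/ 406903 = 2.38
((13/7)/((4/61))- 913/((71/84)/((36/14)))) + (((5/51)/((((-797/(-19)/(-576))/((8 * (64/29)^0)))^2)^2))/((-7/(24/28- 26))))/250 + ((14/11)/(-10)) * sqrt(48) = 482929522123616071086049/2386363708491538300- 28 * sqrt(3)/55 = 202369.58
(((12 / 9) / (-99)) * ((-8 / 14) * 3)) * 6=0.14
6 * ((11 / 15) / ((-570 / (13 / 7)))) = -143 / 9975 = -0.01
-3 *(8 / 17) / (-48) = 1 / 34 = 0.03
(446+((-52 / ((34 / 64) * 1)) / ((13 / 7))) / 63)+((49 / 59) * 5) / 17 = 4020695 / 9027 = 445.41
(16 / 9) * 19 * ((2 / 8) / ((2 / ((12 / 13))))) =152 / 39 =3.90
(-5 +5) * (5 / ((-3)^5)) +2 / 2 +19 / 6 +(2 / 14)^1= 181 / 42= 4.31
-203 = -203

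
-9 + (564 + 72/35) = 19497/35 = 557.06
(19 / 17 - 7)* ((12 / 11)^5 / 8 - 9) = 51.81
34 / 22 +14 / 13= 375 / 143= 2.62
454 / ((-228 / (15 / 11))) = -1135 / 418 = -2.72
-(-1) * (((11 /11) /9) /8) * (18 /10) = 1 /40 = 0.02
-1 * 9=-9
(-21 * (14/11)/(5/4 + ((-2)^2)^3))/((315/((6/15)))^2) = -0.00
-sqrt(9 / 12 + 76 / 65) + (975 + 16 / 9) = 8791 / 9-sqrt(32435) / 130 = 975.39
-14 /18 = -7 /9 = -0.78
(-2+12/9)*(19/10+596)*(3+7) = -3986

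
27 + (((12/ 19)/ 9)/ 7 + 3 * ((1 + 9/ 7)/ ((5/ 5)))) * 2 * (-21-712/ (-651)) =-246.40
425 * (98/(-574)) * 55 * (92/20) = -752675/41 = -18357.93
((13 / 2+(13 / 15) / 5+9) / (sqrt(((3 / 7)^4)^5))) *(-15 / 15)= -74977.20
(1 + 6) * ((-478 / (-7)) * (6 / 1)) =2868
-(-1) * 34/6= 17/3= 5.67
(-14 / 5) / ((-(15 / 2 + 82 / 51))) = 1428 / 4645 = 0.31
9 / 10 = 0.90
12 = 12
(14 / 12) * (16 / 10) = 28 / 15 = 1.87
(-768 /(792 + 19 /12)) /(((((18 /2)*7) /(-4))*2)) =2048 /66661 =0.03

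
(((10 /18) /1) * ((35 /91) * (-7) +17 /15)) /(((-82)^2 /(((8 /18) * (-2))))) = 608 /5310279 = 0.00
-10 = -10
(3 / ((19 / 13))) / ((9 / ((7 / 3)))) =91 / 171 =0.53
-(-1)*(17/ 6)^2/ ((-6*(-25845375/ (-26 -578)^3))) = -7960102712/ 697825125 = -11.41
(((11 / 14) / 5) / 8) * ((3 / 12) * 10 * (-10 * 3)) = -165 / 112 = -1.47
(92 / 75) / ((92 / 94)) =94 / 75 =1.25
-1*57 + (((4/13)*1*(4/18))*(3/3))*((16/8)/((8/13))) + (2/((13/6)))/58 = -192593/3393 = -56.76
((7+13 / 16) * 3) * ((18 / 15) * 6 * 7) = 4725 / 4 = 1181.25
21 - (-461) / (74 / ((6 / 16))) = 13815 / 592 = 23.34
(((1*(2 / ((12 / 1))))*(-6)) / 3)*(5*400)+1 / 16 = -31997 / 48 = -666.60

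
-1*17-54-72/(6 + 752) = -26945/379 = -71.09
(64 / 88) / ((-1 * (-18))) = 4 / 99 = 0.04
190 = 190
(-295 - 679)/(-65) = 974/65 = 14.98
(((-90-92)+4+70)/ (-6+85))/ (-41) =0.03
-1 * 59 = -59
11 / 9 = 1.22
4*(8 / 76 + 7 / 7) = 84 / 19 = 4.42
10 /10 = 1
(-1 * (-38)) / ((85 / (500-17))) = 18354 / 85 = 215.93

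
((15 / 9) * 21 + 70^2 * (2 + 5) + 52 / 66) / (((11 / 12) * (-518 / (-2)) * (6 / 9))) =216.93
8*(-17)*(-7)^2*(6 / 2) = -19992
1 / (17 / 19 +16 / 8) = 19 / 55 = 0.35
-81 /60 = -27 /20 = -1.35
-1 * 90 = -90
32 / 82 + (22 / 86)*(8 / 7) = 8424 / 12341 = 0.68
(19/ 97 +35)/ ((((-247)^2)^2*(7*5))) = 3414/ 12636522984995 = 0.00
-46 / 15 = -3.07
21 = 21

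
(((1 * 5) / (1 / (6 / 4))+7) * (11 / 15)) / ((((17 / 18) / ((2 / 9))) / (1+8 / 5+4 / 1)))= 7018 / 425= 16.51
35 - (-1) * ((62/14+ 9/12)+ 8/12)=3431/84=40.85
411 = 411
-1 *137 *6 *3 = -2466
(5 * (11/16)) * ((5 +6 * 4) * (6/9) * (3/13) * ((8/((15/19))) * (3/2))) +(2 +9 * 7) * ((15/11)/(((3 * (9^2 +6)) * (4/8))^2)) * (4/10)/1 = 1513911917/6494202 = 233.12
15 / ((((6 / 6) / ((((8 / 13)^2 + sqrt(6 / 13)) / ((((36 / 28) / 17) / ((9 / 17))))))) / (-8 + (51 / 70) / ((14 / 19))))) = -20613 *sqrt(78) / 364 - 329808 / 1183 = -778.92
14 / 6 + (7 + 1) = 31 / 3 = 10.33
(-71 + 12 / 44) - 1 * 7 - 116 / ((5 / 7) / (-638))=5694341 / 55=103533.47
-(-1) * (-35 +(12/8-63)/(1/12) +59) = -714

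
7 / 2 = 3.50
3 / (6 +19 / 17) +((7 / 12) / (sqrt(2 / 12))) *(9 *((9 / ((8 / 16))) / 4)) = 51 / 121 +189 *sqrt(6) / 8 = 58.29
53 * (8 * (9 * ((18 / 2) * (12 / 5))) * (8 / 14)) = 1648512 / 35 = 47100.34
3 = 3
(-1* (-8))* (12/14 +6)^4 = 42467328/2401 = 17687.35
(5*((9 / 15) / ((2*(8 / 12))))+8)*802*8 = 65764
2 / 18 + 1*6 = 55 / 9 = 6.11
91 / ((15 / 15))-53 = 38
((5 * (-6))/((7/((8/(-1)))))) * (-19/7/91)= -4560/4459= -1.02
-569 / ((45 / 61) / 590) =-4095662 / 9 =-455073.56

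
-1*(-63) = 63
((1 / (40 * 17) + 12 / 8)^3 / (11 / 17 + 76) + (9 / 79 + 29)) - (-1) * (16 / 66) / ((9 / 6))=5526422484245281 / 188488352448000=29.32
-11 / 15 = -0.73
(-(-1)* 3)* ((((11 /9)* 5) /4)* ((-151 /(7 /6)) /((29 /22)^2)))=-2009810 /5887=-341.40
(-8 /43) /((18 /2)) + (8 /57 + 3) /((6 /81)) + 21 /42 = 315253 /7353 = 42.87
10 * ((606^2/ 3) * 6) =7344720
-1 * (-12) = 12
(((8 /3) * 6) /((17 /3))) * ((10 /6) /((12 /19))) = 7.45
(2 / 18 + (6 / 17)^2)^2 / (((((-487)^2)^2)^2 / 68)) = 1503076 / 1259109418905344405983810113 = 0.00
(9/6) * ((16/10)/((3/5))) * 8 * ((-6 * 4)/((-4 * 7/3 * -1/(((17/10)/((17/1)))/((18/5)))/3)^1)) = -48/7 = -6.86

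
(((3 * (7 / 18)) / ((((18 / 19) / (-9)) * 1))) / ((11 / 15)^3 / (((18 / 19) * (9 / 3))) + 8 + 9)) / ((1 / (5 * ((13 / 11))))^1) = -262591875 / 68717858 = -3.82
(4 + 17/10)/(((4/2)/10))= 57/2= 28.50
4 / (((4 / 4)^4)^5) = 4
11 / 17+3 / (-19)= 158 / 323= 0.49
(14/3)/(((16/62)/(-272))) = -4918.67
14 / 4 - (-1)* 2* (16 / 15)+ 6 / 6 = 199 / 30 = 6.63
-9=-9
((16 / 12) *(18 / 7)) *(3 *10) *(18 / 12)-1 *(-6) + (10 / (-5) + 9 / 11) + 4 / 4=12328 / 77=160.10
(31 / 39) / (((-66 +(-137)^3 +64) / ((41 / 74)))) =-1271 / 7420930530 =-0.00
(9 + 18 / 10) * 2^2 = 216 / 5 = 43.20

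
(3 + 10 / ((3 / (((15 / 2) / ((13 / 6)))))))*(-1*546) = -7938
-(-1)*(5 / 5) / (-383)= -1 / 383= -0.00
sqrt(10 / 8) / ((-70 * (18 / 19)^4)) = -130321 * sqrt(5) / 14696640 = -0.02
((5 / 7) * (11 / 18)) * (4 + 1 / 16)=1.77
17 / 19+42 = 815 / 19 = 42.89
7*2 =14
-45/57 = -15/19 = -0.79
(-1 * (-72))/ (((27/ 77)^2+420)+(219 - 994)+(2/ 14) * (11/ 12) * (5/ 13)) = -0.20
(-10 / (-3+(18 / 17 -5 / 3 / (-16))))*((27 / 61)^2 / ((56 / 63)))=6692220 / 5577779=1.20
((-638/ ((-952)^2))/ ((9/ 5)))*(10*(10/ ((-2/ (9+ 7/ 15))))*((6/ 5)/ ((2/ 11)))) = 1.22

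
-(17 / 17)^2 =-1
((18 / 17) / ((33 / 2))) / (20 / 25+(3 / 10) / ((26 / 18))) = 1560 / 24497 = 0.06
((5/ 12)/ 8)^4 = 625/ 84934656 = 0.00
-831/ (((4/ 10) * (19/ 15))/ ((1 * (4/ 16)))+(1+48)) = -62325/ 3827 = -16.29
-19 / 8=-2.38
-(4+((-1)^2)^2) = -5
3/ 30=1/ 10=0.10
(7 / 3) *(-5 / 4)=-2.92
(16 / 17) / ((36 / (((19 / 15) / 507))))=76 / 1163565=0.00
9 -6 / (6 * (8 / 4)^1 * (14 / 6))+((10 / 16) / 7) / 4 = 1973 / 224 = 8.81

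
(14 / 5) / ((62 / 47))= 329 / 155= 2.12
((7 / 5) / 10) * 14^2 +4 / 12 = 2083 / 75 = 27.77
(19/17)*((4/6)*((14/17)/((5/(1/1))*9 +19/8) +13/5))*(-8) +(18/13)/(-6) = -338157583/21358545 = -15.83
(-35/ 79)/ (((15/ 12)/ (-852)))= 23856/ 79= 301.97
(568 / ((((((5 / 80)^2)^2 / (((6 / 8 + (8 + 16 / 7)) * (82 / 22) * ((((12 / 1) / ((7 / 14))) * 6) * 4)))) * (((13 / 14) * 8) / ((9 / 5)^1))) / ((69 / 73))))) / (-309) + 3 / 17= -580036262206551 / 887315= -653698249.45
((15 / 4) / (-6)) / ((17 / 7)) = -35 / 136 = -0.26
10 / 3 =3.33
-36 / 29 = -1.24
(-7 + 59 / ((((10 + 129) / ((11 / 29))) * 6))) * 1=-168653 / 24186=-6.97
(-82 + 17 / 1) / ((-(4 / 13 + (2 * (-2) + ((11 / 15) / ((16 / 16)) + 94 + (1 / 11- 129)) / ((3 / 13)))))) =-418275 / 976751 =-0.43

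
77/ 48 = 1.60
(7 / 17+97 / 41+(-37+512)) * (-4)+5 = -1328559 / 697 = -1906.11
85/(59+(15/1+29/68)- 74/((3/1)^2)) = 52020/40517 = 1.28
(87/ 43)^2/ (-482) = -0.01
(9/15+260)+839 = 5498/5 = 1099.60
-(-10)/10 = 1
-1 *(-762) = 762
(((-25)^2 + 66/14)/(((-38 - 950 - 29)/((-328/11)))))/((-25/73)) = -105545152/1957725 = -53.91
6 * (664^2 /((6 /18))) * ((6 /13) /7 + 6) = 4380742656 /91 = 48140029.19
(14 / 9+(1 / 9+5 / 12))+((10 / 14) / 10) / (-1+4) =59 / 28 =2.11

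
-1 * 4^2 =-16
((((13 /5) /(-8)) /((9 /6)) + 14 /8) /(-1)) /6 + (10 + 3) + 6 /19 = 22333 /1710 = 13.06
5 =5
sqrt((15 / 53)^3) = 15 * sqrt(795) / 2809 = 0.15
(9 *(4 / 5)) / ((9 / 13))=10.40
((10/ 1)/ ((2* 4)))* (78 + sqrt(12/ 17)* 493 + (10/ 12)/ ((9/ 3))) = 7045/ 72 + 145* sqrt(51)/ 2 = 615.60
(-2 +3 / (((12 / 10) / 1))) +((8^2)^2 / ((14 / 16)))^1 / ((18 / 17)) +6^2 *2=566191 / 126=4493.58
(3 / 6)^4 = 1 / 16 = 0.06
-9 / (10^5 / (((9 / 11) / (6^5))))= -1 / 105600000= -0.00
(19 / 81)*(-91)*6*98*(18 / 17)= -677768 / 51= -13289.57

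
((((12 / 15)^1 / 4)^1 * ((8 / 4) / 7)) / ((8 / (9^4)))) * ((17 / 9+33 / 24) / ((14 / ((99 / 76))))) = 3392037 / 238336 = 14.23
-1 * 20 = -20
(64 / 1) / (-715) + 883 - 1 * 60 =588381 / 715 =822.91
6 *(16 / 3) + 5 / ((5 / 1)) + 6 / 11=33.55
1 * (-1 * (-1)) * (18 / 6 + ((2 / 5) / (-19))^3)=2572117 / 857375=3.00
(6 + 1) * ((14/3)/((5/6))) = 196/5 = 39.20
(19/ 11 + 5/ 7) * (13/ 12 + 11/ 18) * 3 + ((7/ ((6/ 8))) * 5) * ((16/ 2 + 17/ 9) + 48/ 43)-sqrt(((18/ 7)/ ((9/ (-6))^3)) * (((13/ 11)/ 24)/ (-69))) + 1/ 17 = 799455730/ 1519749-sqrt(138138)/ 15939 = 526.02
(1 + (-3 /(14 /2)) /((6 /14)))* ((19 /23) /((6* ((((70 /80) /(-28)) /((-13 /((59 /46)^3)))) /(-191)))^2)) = 0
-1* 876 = -876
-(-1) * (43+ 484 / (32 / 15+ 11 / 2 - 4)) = 19207 / 109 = 176.21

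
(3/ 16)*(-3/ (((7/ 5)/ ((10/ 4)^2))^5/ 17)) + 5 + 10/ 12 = -16950.48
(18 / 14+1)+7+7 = 114 / 7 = 16.29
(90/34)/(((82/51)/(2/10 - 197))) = -324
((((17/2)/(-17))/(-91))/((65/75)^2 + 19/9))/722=225/84624176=0.00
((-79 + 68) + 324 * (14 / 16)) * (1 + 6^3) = 118265 / 2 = 59132.50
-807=-807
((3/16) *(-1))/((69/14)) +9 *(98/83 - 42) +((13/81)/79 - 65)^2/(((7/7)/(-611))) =-1614443021694996037/625345653672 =-2581681.05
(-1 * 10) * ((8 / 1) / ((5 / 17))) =-272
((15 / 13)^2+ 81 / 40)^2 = 514790721 / 45697600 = 11.27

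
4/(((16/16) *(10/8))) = 16/5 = 3.20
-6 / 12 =-1 / 2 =-0.50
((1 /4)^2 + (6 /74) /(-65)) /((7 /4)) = 2357 /67340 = 0.04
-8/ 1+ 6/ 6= -7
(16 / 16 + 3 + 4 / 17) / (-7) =-72 / 119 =-0.61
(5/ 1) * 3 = 15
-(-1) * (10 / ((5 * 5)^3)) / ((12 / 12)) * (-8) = -16 / 3125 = -0.01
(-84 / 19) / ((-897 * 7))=4 / 5681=0.00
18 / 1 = 18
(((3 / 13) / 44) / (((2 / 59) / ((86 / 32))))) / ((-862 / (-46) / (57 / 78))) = 0.02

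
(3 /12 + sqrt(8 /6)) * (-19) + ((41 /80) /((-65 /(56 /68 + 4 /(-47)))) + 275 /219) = -38 * sqrt(3) /3 - 318475831 /90990120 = -25.44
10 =10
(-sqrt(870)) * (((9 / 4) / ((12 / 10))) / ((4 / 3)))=-45 * sqrt(870) / 32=-41.48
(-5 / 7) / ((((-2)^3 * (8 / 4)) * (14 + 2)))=5 / 1792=0.00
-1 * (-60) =60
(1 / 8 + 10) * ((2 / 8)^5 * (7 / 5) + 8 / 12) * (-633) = -175370751 / 40960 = -4281.51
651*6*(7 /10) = 13671 /5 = 2734.20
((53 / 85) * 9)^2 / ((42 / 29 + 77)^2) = 191351889 / 37393890625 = 0.01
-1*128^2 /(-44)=4096 /11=372.36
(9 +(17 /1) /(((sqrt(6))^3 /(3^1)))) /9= 17*sqrt(6) /108 +1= 1.39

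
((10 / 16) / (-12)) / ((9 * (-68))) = 5 / 58752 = 0.00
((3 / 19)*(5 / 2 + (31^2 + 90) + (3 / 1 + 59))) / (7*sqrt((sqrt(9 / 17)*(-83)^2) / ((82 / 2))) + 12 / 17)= -53540791228554*sqrt(17) / 10636650555231731 - 18361522656 / 10636650555231731 + 21683017608*sqrt(123)*17^(3 / 4) / 10636650555231731 + 2149684532375723*sqrt(123)*17^(1 / 4) / 21273301110463462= 2.26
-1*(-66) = 66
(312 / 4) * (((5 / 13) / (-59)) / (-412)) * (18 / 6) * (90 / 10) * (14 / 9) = 315 / 6077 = 0.05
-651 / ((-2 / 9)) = 5859 / 2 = 2929.50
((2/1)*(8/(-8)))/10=-1/5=-0.20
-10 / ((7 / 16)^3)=-40960 / 343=-119.42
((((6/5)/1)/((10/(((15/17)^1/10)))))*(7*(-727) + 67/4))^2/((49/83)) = 2767479391683/566440000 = 4885.74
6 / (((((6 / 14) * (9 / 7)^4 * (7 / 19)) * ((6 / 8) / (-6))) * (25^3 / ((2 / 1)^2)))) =-0.03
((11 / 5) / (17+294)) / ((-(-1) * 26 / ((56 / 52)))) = 77 / 262795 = 0.00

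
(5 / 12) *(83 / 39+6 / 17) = 8225 / 7956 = 1.03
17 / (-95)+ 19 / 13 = 1584 / 1235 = 1.28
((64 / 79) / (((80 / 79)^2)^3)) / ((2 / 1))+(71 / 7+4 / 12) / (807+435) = 41029012499359 / 106831872000000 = 0.38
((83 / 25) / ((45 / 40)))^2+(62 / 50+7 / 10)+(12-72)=-4996783 / 101250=-49.35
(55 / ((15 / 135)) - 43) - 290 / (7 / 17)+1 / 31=-54739 / 217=-252.25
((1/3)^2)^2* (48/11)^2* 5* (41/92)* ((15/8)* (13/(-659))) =-106600/5501991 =-0.02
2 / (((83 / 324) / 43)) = 27864 / 83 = 335.71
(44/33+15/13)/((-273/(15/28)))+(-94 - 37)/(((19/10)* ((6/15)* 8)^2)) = -407099005/60418176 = -6.74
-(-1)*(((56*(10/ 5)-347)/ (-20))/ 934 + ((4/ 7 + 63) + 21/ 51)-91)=-12005647/ 444584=-27.00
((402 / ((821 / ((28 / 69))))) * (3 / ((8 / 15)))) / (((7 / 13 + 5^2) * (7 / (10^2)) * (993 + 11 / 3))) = 0.00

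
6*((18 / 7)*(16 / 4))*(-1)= -61.71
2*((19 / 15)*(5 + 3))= 304 / 15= 20.27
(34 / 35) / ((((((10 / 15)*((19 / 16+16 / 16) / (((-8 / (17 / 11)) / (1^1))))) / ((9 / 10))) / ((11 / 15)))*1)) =-2.28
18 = 18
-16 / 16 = -1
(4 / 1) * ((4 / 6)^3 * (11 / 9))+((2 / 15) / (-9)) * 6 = 1652 / 1215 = 1.36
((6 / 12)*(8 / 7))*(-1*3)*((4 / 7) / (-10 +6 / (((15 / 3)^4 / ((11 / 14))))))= 30000 / 306019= 0.10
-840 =-840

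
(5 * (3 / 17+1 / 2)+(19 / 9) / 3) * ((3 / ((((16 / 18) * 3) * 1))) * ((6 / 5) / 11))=341 / 680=0.50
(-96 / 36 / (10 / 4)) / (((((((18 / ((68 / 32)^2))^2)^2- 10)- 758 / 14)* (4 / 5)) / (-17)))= 3320460541916 / 27588960290109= 0.12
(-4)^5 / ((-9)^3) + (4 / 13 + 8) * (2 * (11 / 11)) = 170776 / 9477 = 18.02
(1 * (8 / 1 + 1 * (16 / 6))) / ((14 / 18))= 96 / 7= 13.71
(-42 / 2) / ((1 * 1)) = -21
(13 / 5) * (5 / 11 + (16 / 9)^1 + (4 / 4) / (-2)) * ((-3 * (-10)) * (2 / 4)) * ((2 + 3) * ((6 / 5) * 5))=22295 / 11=2026.82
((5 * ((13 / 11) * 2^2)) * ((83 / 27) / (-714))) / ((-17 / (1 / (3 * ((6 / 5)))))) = 26975 / 16222437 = 0.00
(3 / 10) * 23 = 69 / 10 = 6.90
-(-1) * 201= 201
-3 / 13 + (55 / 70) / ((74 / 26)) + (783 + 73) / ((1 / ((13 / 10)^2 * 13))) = 3166051597 / 168350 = 18806.37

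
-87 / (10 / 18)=-783 / 5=-156.60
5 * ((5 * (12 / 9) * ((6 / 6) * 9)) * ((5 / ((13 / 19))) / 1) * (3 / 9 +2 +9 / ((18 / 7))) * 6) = 997500 / 13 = 76730.77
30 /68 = 15 /34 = 0.44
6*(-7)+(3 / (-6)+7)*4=-16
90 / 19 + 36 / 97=9414 / 1843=5.11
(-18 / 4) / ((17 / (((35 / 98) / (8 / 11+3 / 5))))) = -0.07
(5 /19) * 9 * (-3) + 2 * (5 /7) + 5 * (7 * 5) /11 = 14970 /1463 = 10.23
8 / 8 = 1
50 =50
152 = 152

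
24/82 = 12/41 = 0.29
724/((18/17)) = 6154/9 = 683.78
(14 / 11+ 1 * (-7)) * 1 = -63 / 11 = -5.73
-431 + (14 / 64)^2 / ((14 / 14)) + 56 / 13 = -5679491 / 13312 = -426.64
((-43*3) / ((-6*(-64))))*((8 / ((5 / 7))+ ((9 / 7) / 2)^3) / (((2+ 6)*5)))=-6764287 / 70246400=-0.10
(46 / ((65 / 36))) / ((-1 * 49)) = -1656 / 3185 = -0.52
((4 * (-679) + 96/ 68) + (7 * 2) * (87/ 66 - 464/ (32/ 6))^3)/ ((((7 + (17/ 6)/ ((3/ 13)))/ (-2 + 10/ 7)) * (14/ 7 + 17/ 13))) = 186565241731518/ 2363322269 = 78941.94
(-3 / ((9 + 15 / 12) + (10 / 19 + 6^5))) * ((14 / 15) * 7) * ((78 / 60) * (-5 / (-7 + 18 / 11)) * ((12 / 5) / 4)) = -532532 / 290965875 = -0.00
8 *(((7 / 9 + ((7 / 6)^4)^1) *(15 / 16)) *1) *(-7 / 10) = -13.81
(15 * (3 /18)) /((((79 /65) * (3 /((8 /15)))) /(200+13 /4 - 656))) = -117715 /711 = -165.56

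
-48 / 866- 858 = -371538 / 433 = -858.06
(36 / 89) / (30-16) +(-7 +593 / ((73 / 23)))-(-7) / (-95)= 776787157 / 4320505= 179.79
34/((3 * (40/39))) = 221/20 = 11.05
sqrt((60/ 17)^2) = 60/ 17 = 3.53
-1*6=-6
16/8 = 2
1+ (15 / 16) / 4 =79 / 64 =1.23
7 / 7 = 1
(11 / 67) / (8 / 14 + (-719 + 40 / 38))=-1463 / 6392537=-0.00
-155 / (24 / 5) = -775 / 24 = -32.29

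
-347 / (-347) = 1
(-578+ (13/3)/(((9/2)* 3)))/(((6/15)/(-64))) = 7486720/81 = 92428.64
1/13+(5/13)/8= 1/8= 0.12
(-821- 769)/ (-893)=1590/ 893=1.78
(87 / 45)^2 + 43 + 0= 10516 / 225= 46.74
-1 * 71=-71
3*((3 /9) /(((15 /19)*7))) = 19 /105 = 0.18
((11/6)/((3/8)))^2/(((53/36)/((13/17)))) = 100672/8109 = 12.41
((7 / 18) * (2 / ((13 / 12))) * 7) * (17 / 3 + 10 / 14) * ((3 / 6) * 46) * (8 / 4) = 172592 / 117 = 1475.15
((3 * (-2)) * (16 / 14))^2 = 47.02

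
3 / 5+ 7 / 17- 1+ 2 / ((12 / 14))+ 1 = 853 / 255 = 3.35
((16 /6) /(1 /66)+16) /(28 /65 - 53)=-4160 /1139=-3.65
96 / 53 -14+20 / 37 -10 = -42452 / 1961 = -21.65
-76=-76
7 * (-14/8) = -49/4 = -12.25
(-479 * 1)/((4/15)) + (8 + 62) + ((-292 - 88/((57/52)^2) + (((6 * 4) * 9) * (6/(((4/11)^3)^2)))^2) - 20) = 66900901205744609249/212926464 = 314197211323.36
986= 986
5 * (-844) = -4220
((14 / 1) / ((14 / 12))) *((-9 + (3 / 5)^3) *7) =-92232 / 125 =-737.86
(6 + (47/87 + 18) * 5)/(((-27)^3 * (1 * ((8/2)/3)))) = -8587/2283228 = -0.00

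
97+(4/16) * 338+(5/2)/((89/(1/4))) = 129233/712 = 181.51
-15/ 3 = -5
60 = 60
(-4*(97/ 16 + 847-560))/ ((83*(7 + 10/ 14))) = -3647/ 1992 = -1.83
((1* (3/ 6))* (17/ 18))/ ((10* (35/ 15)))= 17/ 840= 0.02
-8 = -8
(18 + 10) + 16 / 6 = 92 / 3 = 30.67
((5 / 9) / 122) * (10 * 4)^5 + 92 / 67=17152050508 / 36783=466303.74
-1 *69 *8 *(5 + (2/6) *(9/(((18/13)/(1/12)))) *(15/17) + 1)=-57799/17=-3399.94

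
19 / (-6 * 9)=-19 / 54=-0.35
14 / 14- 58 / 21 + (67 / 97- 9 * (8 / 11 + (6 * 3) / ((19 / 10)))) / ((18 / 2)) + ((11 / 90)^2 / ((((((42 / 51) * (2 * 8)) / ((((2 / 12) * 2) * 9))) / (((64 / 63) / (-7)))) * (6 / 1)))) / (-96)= -578429977940039 / 48664347177600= -11.89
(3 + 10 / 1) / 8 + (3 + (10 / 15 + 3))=199 / 24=8.29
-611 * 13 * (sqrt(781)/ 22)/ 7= -7943 * sqrt(781)/ 154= -1441.42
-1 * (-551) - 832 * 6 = -4441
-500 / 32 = -15.62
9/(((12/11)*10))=33/40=0.82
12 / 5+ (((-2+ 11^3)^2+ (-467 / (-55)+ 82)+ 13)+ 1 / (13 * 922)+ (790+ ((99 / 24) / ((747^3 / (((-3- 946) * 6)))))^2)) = 19991055976747741402989831143 / 11312681025814375624560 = 1767136.89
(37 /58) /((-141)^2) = 37 /1153098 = 0.00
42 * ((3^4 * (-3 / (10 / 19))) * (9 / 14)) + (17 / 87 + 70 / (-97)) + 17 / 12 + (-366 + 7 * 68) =-695092839 / 56260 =-12355.01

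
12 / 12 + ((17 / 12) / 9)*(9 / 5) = 77 / 60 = 1.28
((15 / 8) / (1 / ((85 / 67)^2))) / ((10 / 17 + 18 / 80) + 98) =9211875 / 301629377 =0.03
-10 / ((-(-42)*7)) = -5 / 147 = -0.03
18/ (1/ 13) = 234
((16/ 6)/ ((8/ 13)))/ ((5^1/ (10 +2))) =52/ 5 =10.40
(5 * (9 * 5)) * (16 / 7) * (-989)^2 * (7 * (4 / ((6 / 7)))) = 16432432800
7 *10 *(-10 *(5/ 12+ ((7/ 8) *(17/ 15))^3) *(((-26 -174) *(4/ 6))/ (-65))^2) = -168361130/ 41067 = -4099.67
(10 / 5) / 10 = 1 / 5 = 0.20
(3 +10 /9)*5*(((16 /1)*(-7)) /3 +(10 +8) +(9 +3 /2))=-9805 /54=-181.57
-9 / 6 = -3 / 2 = -1.50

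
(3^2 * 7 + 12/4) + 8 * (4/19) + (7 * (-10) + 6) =70/19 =3.68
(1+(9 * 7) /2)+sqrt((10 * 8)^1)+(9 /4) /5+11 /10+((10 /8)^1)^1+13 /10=4 * sqrt(5)+183 /5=45.54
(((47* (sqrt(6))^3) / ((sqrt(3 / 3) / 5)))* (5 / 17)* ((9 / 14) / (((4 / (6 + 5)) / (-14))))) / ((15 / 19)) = -442035* sqrt(6) / 34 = -31845.89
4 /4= 1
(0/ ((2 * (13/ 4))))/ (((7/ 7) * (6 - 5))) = 0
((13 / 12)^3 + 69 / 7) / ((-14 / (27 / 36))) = -134611 / 225792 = -0.60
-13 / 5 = -2.60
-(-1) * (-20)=-20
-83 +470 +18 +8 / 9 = 3653 / 9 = 405.89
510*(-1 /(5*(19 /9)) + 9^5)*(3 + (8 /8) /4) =1859597649 /19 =97873560.47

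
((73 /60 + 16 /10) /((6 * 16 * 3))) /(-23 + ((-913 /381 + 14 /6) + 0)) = -21463 /50613120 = -0.00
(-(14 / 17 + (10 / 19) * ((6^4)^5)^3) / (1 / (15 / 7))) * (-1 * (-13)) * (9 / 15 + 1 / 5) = -1296129940047879108616839390300502494517325746709016 / 2261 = -573255170299813847243184200000000000000000000000.00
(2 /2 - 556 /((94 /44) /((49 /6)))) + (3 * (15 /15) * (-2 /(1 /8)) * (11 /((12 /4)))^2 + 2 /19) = -7419883 /2679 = -2769.65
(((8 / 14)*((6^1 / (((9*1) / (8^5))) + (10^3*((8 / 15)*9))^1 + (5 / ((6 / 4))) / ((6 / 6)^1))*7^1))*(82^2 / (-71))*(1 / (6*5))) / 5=-15142448 / 225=-67299.77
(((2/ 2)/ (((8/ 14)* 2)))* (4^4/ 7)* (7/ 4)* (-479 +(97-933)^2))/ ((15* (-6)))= -19555676/ 45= -434570.58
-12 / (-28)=3 / 7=0.43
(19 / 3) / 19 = 0.33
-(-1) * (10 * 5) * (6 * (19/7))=5700/7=814.29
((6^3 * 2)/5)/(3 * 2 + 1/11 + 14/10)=1188/103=11.53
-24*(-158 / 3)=1264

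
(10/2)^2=25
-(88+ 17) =-105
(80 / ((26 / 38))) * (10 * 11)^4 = 222543200000 / 13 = 17118707692.31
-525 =-525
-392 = -392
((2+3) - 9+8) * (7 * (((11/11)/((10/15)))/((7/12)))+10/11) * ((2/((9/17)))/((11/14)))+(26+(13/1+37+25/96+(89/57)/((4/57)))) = 16105915/34848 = 462.18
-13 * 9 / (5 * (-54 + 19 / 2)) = 234 / 445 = 0.53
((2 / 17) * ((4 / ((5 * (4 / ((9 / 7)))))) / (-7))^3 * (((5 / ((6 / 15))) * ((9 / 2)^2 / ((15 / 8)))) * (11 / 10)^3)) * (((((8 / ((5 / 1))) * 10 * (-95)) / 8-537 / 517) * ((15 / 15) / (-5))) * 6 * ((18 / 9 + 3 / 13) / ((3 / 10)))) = -6821604291249 / 3818813009375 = -1.79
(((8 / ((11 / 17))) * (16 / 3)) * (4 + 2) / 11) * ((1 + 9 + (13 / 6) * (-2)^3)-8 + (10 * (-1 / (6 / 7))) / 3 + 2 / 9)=-82688 / 121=-683.37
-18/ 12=-3/ 2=-1.50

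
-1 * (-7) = 7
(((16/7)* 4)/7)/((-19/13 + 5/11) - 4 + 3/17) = -155584/575407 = -0.27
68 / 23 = 2.96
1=1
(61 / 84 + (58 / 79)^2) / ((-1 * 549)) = -663277 / 287809956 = -0.00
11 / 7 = 1.57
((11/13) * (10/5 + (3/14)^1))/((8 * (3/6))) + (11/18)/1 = 7073/6552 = 1.08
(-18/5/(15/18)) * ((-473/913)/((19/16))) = 74304/39425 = 1.88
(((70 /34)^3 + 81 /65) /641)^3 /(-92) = -8076030621892507888 /197279649159707413477618375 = -0.00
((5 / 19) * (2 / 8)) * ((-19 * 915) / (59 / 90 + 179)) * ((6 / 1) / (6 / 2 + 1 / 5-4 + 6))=-3088125 / 420394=-7.35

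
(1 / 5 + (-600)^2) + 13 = 1800066 / 5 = 360013.20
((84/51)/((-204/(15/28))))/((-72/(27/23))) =15/212704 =0.00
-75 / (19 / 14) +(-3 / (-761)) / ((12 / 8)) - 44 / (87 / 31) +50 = -26339470 / 1257933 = -20.94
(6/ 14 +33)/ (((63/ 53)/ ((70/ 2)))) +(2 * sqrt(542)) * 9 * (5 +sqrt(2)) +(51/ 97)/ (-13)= 3672.16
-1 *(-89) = 89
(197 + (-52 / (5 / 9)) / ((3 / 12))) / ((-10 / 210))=18627 / 5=3725.40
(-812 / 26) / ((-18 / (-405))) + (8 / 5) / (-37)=-1690079 / 2405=-702.74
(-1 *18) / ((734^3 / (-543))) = 4887 / 197723452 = 0.00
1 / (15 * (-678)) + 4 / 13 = 40667 / 132210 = 0.31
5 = 5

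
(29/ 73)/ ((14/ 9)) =261/ 1022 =0.26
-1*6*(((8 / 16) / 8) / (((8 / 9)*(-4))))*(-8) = -27 / 32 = -0.84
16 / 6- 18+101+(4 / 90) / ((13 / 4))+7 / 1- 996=-528442 / 585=-903.32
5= 5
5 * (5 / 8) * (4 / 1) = 25 / 2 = 12.50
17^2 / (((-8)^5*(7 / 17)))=-4913 / 229376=-0.02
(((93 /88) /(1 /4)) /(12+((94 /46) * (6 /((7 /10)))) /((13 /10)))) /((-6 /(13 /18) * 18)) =-0.00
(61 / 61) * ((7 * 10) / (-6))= -35 / 3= -11.67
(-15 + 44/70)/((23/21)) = -1509/115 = -13.12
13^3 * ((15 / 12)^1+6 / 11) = 173563 / 44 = 3944.61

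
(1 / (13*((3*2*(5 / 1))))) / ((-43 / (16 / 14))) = -4 / 58695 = -0.00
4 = 4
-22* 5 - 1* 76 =-186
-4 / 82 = -2 / 41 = -0.05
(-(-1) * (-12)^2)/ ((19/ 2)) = 288/ 19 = 15.16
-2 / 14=-1 / 7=-0.14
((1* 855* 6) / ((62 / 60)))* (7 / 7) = 153900 / 31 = 4964.52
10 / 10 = 1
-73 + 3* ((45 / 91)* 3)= -6238 / 91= -68.55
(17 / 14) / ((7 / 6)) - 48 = -2301 / 49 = -46.96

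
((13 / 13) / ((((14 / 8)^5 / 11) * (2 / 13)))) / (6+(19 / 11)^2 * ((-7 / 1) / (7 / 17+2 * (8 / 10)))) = -6133248 / 6168169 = -0.99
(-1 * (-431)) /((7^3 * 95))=0.01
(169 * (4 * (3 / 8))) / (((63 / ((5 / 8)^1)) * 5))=169 / 336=0.50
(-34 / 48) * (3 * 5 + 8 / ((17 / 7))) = -311 / 24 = -12.96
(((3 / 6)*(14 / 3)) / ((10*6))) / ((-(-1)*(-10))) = -7 / 1800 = -0.00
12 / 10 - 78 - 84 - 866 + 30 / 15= -5124 / 5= -1024.80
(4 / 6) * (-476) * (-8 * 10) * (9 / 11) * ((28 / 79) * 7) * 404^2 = 8410991909.41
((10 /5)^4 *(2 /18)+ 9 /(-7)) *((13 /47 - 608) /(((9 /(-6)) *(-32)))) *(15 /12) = -1475755 /189504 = -7.79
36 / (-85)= -36 / 85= -0.42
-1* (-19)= 19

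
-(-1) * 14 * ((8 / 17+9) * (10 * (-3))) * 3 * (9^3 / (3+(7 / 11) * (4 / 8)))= -3253468680 / 1241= -2621650.83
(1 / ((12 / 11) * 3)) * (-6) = -1.83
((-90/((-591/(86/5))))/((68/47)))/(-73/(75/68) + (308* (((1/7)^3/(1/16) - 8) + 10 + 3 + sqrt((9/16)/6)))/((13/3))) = 8095894783048800/1300851527092179977 - 245899466938125* sqrt(6)/1300851527092179977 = 0.01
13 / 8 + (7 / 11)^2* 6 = 3925 / 968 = 4.05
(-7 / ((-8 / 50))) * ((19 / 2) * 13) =43225 / 8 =5403.12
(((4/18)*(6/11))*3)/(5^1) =4/55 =0.07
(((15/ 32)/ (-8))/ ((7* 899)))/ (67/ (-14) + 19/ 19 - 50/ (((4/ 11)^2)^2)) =5/ 1537629822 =0.00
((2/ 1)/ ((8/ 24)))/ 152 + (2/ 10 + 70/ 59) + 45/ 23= 1744187/ 515660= 3.38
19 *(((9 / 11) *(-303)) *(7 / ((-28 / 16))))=207252 / 11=18841.09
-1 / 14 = -0.07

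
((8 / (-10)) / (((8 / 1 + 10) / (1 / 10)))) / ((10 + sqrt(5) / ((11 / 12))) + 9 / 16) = -327184 / 736101225 + 11264 * sqrt(5) / 245367075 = -0.00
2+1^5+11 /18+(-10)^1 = -115 /18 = -6.39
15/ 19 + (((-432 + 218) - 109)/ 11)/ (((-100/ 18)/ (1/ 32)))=319233/ 334400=0.95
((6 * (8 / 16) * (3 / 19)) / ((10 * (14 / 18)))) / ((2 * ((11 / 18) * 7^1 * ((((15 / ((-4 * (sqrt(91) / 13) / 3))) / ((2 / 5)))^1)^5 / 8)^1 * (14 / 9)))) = -65536 * sqrt(91) / 1412495068359375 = -0.00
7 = 7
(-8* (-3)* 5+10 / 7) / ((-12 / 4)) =-850 / 21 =-40.48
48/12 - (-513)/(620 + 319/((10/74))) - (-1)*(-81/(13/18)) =-20920273/193739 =-107.98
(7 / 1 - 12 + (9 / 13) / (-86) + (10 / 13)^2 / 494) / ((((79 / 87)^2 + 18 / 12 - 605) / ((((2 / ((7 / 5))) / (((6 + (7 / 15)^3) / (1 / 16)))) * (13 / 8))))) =327967745563125 / 1660199803652543296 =0.00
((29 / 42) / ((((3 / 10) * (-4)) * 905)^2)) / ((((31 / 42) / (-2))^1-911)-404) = -29 / 65156321718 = -0.00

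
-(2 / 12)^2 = -1 / 36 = -0.03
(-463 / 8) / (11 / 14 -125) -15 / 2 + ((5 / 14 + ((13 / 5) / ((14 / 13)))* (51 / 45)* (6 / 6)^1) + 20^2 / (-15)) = -15967883 / 521700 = -30.61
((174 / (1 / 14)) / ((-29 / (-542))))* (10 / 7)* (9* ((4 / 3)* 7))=5463360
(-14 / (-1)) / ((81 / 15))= 70 / 27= 2.59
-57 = -57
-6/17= -0.35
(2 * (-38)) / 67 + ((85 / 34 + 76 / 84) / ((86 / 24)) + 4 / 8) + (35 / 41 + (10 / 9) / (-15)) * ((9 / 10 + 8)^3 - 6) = 12171992087749 / 22324869000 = 545.22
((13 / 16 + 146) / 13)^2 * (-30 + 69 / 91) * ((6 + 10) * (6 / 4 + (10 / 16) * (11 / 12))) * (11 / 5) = -10713599687043 / 39370240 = -272124.32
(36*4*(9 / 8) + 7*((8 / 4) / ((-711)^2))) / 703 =81894416 / 355381263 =0.23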